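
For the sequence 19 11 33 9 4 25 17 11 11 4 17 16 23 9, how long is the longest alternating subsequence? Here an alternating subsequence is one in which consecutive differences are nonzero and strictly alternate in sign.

10

A longest alternating subsequence is 19, 11, 33, 9, 25, 11, 17, 16, 23, 9 (positions 1,2,3,4,6,8,11,12,13,14); its 9 consecutive differences strictly alternate in sign, and length 10 is optimal.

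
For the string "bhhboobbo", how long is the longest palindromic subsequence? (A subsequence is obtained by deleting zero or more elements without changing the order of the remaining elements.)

Using dp[i][j] = 2 + dp[i+1][j−1] if the ends match, else max(dp[i+1][j], dp[i][j−1]):
dp[1][9] = 6. A witness is bboobb at positions 1,4,5,6,7,8.

6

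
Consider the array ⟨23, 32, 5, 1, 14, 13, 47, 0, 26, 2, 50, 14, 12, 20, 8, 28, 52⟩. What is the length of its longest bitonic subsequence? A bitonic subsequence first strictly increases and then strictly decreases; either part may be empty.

7

One longest bitonic subsequence is 23, 32, 47, 26, 14, 12, 8 (positions 1,2,7,9,12,13,15): it rises to 47 then falls. Length 7 is optimal.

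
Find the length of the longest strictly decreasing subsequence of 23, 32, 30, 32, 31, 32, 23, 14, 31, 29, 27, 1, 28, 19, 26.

Let dp[i] be the longest decreasing subsequence ending at position i. Then dp = [1, 1, 2, 1, 2, 1, 3, 4, 2, 3, 4, 5, 4, 5, 5].
The maximum is 5; one witness is 32, 30, 23, 14, 1 at positions 2,3,7,8,12.

5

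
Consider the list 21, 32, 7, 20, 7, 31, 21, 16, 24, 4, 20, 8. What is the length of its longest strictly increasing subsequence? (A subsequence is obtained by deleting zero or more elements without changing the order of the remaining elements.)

One longest increasing subsequence is 7, 20, 21, 24 (positions 3,4,7,9), of length 4; no longer one exists.

4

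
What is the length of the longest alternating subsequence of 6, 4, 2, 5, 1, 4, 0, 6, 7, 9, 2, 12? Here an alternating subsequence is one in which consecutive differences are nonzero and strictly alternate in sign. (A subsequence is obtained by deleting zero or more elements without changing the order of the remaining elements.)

Track the best alternating length ending on an up-step vs a down-step at each position: up/down = 1/1, 1/2, 1/2, 3/2, 1/4, 5/4, 1/6, 7/1, 7/1, 7/1, 7/8, 9/1.
The maximum over both is 9; one such subsequence is 6, 4, 5, 1, 4, 0, 6, 2, 12.

9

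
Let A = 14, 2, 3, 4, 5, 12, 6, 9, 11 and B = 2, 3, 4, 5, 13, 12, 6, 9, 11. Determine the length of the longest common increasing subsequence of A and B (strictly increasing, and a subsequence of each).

A longest common strictly increasing subsequence is 2, 3, 4, 5, 6, 9, 11 (length 7); it appears in order in both A and B, and no longer such subsequence exists.

7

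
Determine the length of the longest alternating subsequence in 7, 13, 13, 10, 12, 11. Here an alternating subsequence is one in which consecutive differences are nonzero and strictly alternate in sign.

5

A longest alternating subsequence is 7, 13, 10, 12, 11 (positions 1,2,4,5,6); its 4 consecutive differences strictly alternate in sign, and length 5 is optimal.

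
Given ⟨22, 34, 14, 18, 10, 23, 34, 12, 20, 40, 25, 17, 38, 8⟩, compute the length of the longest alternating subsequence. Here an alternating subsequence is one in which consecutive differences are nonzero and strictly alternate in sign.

11

A longest alternating subsequence is 22, 34, 14, 18, 10, 23, 12, 40, 25, 38, 8 (positions 1,2,3,4,5,6,8,10,11,13,14); its 10 consecutive differences strictly alternate in sign, and length 11 is optimal.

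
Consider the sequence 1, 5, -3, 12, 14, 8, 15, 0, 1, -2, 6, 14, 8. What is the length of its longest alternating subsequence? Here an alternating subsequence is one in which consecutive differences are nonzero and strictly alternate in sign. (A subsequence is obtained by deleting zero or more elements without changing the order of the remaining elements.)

11

Track the best alternating length ending on an up-step vs a down-step at each position: up/down = 1/1, 2/1, 1/3, 4/1, 4/1, 4/5, 6/1, 4/7, 8/7, 4/9, 10/7, 10/7, 10/11.
The maximum over both is 11; one such subsequence is 1, 5, -3, 12, 8, 15, 0, 1, -2, 14, 8.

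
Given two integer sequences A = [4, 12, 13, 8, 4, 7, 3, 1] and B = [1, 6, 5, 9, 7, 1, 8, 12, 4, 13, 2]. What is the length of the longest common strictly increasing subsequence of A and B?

2

For each value that appears in both, track the longest common increasing run ending there.
The best achievable length is 2; one witness is 12, 13 (A-positions 2,3, B-positions 8,10).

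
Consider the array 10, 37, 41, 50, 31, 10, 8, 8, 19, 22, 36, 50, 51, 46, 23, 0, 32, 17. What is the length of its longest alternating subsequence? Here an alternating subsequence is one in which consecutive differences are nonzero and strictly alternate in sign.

Track the best alternating length ending on an up-step vs a down-step at each position: up/down = 1/1, 2/1, 2/1, 2/1, 2/3, 1/3, 1/3, 1/3, 4/3, 4/3, 4/3, 4/1, 4/1, 4/5, 4/5, 1/5, 6/5, 6/7.
The maximum over both is 7; one such subsequence is 10, 37, 31, 36, 23, 32, 17.

7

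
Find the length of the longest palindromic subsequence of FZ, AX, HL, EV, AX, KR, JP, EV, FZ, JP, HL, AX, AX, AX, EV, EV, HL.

One longest palindromic subsequence is HL EV EV AX AX AX EV EV HL (positions 3,4,8,12,13,14,15,16,17); it reads the same forward and backward, and the interval DP gives dp[1][17] = 9.

9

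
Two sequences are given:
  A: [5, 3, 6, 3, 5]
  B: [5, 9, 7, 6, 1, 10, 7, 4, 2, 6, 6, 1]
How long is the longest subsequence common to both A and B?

A longest common subsequence is 5, 6 (length 2); the LCS DP confirms no longer common subsequence exists.

2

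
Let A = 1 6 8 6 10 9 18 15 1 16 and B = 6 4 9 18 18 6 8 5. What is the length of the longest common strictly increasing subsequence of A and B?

3

For each value that appears in both, track the longest common increasing run ending there.
The best achievable length is 3; one witness is 6, 9, 18 (A-positions 2,6,7, B-positions 1,3,4).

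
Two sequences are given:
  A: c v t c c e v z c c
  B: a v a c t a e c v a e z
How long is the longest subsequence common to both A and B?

Backtracking the LCS table gives one alignment: c (A1,B4) → t (A3,B5) → c (A4,B8) → e (A6,B11) → z (A8,B12).
So the longest common subsequence has length 5.

5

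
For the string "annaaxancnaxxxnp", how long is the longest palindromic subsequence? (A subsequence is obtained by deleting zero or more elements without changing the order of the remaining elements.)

9

Using dp[i][j] = 2 + dp[i+1][j−1] if the ends match, else max(dp[i+1][j], dp[i][j−1]):
dp[1][16] = 9. A witness is nxancnaxn at positions 3,6,7,8,9,10,11,14,15.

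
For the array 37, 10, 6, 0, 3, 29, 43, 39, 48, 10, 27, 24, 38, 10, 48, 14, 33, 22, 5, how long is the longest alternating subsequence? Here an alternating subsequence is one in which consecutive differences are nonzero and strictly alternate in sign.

A longest alternating subsequence is 37, 10, 43, 39, 48, 10, 27, 24, 38, 10, 48, 14, 33, 22 (positions 1,2,7,8,9,10,11,12,13,14,15,16,17,18); its 13 consecutive differences strictly alternate in sign, and length 14 is optimal.

14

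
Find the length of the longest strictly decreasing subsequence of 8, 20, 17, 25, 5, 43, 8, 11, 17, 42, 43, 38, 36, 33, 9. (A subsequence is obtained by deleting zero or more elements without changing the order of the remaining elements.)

6

One longest decreasing subsequence is 43, 42, 38, 36, 33, 9 (positions 6,10,12,13,14,15), of length 6; no longer one exists.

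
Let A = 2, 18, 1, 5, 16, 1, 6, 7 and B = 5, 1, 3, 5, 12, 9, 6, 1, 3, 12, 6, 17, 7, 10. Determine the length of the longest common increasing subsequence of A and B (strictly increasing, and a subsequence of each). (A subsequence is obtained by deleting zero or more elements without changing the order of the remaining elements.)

4

A longest common strictly increasing subsequence is 1, 5, 6, 7 (length 4); it appears in order in both A and B, and no longer such subsequence exists.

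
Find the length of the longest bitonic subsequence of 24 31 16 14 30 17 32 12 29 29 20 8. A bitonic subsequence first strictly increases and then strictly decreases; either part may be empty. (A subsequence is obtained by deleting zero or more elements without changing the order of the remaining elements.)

6

One longest bitonic subsequence is 24, 31, 30, 29, 20, 8 (positions 1,2,5,10,11,12): it rises to 31 then falls. Length 6 is optimal.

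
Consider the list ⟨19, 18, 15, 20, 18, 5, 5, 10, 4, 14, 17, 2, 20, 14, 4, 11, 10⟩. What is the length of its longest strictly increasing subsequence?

One longest increasing subsequence is 5, 10, 14, 17, 20 (positions 6,8,10,11,13), of length 5; no longer one exists.

5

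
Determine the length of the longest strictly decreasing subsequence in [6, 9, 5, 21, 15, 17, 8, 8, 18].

3

One longest decreasing subsequence is 21, 15, 8 (positions 4,5,7), of length 3; no longer one exists.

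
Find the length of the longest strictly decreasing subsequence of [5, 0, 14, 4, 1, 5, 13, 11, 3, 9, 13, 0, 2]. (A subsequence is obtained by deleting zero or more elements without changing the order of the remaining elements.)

5

Let dp[i] be the longest decreasing subsequence ending at position i. Then dp = [1, 2, 1, 2, 3, 2, 2, 3, 4, 4, 2, 5, 5].
The maximum is 5; one witness is 14, 13, 11, 3, 0 at positions 3,7,8,9,12.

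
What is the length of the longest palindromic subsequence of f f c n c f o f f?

7

Using dp[i][j] = 2 + dp[i+1][j−1] if the ends match, else max(dp[i+1][j], dp[i][j−1]):
dp[1][9] = 7. A witness is ffcncff at positions 1,2,3,4,5,8,9.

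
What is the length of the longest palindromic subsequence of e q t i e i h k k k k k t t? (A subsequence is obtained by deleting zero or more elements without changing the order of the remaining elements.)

One longest palindromic subsequence is tkkkkkt (positions 3,8,9,10,11,12,14); it reads the same forward and backward, and the interval DP gives dp[1][14] = 7.

7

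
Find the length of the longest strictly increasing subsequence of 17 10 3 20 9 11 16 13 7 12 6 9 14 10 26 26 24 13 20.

6

Let dp[i] be the longest increasing subsequence ending at position i. Then dp = [1, 1, 1, 2, 2, 3, 4, 4, 2, 4, 2, 3, 5, 4, 6, 6, 6, 5, 6].
The maximum is 6; one witness is 3, 9, 11, 13, 14, 26 at positions 3,5,6,8,13,15.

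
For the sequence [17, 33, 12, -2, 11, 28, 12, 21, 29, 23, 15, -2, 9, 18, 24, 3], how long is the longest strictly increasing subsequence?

One longest increasing subsequence is -2, 11, 12, 21, 23, 24 (positions 4,5,7,8,10,15), of length 6; no longer one exists.

6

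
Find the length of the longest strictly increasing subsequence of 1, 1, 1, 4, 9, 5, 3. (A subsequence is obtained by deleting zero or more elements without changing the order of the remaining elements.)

3

Scanning left to right, the best length ending at each element is: 1→1, 1→1, 1→1, 4→2, 9→3, 5→3, 3→2.
So the longest increasing subsequence has length 3, e.g. 1, 4, 9.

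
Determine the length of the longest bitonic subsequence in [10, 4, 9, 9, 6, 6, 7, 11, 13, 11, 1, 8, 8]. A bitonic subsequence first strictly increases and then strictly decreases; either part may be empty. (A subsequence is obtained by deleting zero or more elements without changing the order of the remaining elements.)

7

Let inc[i] be the LIS ending at i and dec[i] the longest strictly decreasing subsequence starting at i. inc = [1, 1, 2, 2, 2, 2, 3, 4, 5, 4, 1, 4, 4], dec = [4, 2, 3, 3, 2, 2, 2, 2, 3, 2, 1, 1, 1].
max_i inc[i]+dec[i]−1 = 7, with one witness 4, 6, 7, 11, 13, 11, 8.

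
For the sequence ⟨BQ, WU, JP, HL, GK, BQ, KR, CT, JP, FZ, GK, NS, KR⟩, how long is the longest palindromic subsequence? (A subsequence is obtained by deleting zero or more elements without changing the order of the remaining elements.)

3

Using dp[i][j] = 2 + dp[i+1][j−1] if the ends match, else max(dp[i+1][j], dp[i][j−1]):
dp[1][13] = 3. A witness is KR NS KR at positions 7,12,13.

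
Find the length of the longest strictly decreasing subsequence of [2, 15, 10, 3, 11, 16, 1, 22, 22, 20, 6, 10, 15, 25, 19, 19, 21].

Let dp[i] be the longest decreasing subsequence ending at position i. Then dp = [1, 1, 2, 3, 2, 1, 4, 1, 1, 2, 3, 3, 3, 1, 3, 3, 2].
The maximum is 4; one witness is 15, 10, 3, 1 at positions 2,3,4,7.

4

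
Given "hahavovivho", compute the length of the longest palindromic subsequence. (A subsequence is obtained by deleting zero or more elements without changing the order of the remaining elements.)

5

One longest palindromic subsequence is ovivo (positions 6,7,8,9,11); it reads the same forward and backward, and the interval DP gives dp[1][11] = 5.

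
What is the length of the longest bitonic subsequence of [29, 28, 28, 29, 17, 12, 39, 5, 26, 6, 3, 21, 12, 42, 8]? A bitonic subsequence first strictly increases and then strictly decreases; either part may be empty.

7

One longest bitonic subsequence is 28, 29, 39, 26, 21, 12, 8 (positions 2,4,7,9,12,13,15): it rises to 39 then falls. Length 7 is optimal.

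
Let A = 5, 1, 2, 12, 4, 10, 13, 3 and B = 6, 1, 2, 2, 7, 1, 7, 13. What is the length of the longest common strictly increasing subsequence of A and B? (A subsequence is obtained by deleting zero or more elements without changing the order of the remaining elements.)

3

A longest common strictly increasing subsequence is 1, 2, 13 (length 3); it appears in order in both A and B, and no longer such subsequence exists.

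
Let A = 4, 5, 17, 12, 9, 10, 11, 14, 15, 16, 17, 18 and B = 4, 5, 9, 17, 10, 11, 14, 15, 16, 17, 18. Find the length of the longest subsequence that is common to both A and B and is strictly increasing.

A longest common strictly increasing subsequence is 4, 5, 9, 10, 11, 14, 15, 16, 17, 18 (length 10); it appears in order in both A and B, and no longer such subsequence exists.

10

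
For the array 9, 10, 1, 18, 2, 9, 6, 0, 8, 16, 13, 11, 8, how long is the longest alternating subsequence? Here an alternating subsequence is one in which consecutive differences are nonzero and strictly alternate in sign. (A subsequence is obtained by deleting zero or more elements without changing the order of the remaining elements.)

A longest alternating subsequence is 9, 10, 1, 18, 2, 9, 6, 16, 13 (positions 1,2,3,4,5,6,7,10,11); its 8 consecutive differences strictly alternate in sign, and length 9 is optimal.

9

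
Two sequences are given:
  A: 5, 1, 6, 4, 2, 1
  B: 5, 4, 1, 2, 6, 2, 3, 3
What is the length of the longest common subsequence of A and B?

Backtracking the LCS table gives one alignment: 5 (A1,B1) → 1 (A2,B3) → 6 (A3,B5) → 2 (A5,B6).
So the longest common subsequence has length 4.

4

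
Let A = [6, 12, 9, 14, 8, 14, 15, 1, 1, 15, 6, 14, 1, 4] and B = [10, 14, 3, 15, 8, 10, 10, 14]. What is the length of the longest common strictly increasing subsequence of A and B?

For each value that appears in both, track the longest common increasing run ending there.
The best achievable length is 2; one witness is 14, 15 (A-positions 4,7, B-positions 2,4).

2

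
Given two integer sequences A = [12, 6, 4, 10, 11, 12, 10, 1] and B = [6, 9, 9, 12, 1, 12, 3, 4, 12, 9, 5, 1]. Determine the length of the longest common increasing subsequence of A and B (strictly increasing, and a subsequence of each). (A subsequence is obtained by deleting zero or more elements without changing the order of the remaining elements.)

2

For each value that appears in both, track the longest common increasing run ending there.
The best achievable length is 2; one witness is 6, 12 (A-positions 2,6, B-positions 1,4).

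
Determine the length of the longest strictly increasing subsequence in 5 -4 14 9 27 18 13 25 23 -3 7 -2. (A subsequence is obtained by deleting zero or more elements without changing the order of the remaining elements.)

4

One longest increasing subsequence is 5, 14, 18, 25 (positions 1,3,6,8), of length 4; no longer one exists.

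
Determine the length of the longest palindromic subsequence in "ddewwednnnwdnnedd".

Using dp[i][j] = 2 + dp[i+1][j−1] if the ends match, else max(dp[i+1][j], dp[i][j−1]):
dp[1][17] = 11. A witness is ddenndnnedd at positions 1,2,3,8,9,12,13,14,15,16,17.

11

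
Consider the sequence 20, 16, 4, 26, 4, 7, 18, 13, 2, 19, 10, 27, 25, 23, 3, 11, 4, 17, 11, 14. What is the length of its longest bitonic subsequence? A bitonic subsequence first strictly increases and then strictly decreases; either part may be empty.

Let inc[i] be the LIS ending at i and dec[i] the longest strictly decreasing subsequence starting at i. inc = [1, 1, 1, 2, 1, 2, 3, 3, 1, 4, 3, 5, 5, 5, 2, 4, 3, 5, 4, 5], dec = [5, 4, 2, 5, 2, 2, 4, 3, 1, 3, 2, 5, 4, 3, 1, 2, 1, 2, 1, 1].
max_i inc[i]+dec[i]−1 = 9, with one witness 4, 7, 18, 19, 27, 25, 23, 17, 14.

9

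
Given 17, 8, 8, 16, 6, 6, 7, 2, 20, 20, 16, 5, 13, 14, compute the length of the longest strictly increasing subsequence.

Let dp[i] be the longest increasing subsequence ending at position i. Then dp = [1, 1, 1, 2, 1, 1, 2, 1, 3, 3, 3, 2, 3, 4].
The maximum is 4; one witness is 6, 7, 13, 14 at positions 5,7,13,14.

4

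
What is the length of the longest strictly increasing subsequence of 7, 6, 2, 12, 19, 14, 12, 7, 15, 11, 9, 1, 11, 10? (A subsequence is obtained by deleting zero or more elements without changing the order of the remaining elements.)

One longest increasing subsequence is 7, 12, 14, 15 (positions 1,4,6,9), of length 4; no longer one exists.

4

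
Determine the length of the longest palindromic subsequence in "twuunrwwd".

4

One longest palindromic subsequence is wuuw (positions 2,3,4,8); it reads the same forward and backward, and the interval DP gives dp[1][9] = 4.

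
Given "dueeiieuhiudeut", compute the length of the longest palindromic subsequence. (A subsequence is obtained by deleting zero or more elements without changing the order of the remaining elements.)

Using dp[i][j] = 2 + dp[i+1][j−1] if the ends match, else max(dp[i+1][j], dp[i][j−1]):
dp[1][15] = 8. A witness is ueeiieeu at positions 2,3,4,5,6,7,13,14.

8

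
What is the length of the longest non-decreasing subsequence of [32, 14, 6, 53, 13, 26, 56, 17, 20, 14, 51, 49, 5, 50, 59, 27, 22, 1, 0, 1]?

7

Let dp[i] be the longest non-decreasing subsequence ending at position i. Then dp = [1, 1, 1, 2, 2, 3, 4, 3, 4, 3, 5, 5, 1, 6, 7, 5, 5, 1, 1, 2].
The maximum is 7; one witness is 6, 13, 17, 20, 49, 50, 59 at positions 3,5,8,9,12,14,15.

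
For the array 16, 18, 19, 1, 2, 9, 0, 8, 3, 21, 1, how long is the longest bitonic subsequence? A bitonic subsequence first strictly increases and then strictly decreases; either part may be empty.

7

One longest bitonic subsequence is 16, 18, 19, 9, 8, 3, 1 (positions 1,2,3,6,8,9,11): it rises to 19 then falls. Length 7 is optimal.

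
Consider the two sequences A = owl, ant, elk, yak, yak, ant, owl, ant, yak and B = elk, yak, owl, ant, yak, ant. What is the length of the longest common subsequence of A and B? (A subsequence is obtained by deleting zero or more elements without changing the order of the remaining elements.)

5

A longest common subsequence is elk, yak, owl, ant, yak (length 5); the LCS DP confirms no longer common subsequence exists.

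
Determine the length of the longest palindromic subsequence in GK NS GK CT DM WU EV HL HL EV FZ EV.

4

Using dp[i][j] = 2 + dp[i+1][j−1] if the ends match, else max(dp[i+1][j], dp[i][j−1]):
dp[1][12] = 4. A witness is EV HL HL EV at positions 7,8,9,12.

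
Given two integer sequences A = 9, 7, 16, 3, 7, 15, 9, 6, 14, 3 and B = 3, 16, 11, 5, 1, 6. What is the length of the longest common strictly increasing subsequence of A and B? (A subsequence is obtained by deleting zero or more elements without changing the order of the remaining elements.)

A longest common strictly increasing subsequence is 3, 6 (length 2); it appears in order in both A and B, and no longer such subsequence exists.

2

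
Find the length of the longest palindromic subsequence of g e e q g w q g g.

One longest palindromic subsequence is ggqgg (positions 1,5,7,8,9); it reads the same forward and backward, and the interval DP gives dp[1][9] = 5.

5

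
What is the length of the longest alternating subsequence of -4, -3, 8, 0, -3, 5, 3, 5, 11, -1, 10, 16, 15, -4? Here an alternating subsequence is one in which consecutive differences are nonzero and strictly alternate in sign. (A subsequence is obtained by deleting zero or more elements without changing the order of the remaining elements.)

A longest alternating subsequence is -4, 8, 0, 5, 3, 5, -1, 16, 15 (positions 1,3,4,6,7,8,10,12,13); its 8 consecutive differences strictly alternate in sign, and length 9 is optimal.

9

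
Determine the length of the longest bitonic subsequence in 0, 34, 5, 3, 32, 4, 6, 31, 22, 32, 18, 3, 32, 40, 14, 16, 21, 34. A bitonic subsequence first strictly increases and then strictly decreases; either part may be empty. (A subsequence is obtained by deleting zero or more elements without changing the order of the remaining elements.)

Let inc[i] be the LIS ending at i and dec[i] the longest strictly decreasing subsequence starting at i. inc = [1, 2, 2, 2, 3, 3, 4, 5, 5, 6, 5, 2, 6, 7, 5, 6, 7, 8], dec = [1, 6, 3, 1, 5, 2, 2, 4, 3, 3, 2, 1, 2, 2, 1, 1, 1, 1].
max_i inc[i]+dec[i]−1 = 8, with one witness 0, 3, 4, 6, 31, 22, 18, 16.

8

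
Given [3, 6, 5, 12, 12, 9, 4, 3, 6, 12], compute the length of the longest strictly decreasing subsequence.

4

One longest decreasing subsequence is 6, 5, 4, 3 (positions 2,3,7,8), of length 4; no longer one exists.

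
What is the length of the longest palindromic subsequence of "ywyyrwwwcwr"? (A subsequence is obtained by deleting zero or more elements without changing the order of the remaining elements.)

One longest palindromic subsequence is rwwwwr (positions 5,6,7,8,10,11); it reads the same forward and backward, and the interval DP gives dp[1][11] = 6.

6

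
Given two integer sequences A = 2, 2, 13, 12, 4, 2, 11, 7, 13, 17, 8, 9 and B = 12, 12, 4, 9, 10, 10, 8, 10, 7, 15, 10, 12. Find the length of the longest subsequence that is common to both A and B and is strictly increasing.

A longest common strictly increasing subsequence is 4, 9 (length 2); it appears in order in both A and B, and no longer such subsequence exists.

2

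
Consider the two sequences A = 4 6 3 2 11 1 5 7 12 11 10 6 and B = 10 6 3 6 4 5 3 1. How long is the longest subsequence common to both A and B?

3

Backtracking the LCS table gives one alignment: 4 (A1,B5) → 3 (A3,B7) → 1 (A6,B8).
So the longest common subsequence has length 3.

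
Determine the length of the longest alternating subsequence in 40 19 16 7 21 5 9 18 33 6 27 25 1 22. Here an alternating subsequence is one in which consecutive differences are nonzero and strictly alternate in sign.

Track the best alternating length ending on an up-step vs a down-step at each position: up/down = 1/1, 1/2, 1/2, 1/2, 3/2, 1/4, 5/4, 5/4, 5/2, 5/6, 7/6, 7/8, 1/8, 9/8.
The maximum over both is 9; one such subsequence is 40, 19, 21, 5, 9, 6, 27, 1, 22.

9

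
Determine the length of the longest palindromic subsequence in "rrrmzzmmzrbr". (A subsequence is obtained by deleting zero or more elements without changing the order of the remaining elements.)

8

One longest palindromic subsequence is rrzmmzrr (positions 1,3,5,7,8,9,10,12); it reads the same forward and backward, and the interval DP gives dp[1][12] = 8.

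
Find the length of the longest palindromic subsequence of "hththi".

5

One longest palindromic subsequence is hthth (positions 1,2,3,4,5); it reads the same forward and backward, and the interval DP gives dp[1][6] = 5.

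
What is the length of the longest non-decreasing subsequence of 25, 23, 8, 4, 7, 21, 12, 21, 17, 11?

4

One longest non-decreasing subsequence is 4, 7, 21, 21 (positions 4,5,6,8), of length 4; no longer one exists.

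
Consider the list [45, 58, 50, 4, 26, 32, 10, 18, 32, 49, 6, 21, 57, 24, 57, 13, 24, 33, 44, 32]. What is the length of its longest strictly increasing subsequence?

7

Let dp[i] be the longest increasing subsequence ending at position i. Then dp = [1, 2, 2, 1, 2, 3, 2, 3, 4, 5, 2, 4, 6, 5, 6, 3, 5, 6, 7, 6].
The maximum is 7; one witness is 4, 10, 18, 21, 24, 33, 44 at positions 4,7,8,12,14,18,19.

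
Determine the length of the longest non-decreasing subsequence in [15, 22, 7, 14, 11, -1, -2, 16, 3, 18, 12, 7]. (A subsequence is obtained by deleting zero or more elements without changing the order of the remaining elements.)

Scanning left to right, the best length ending at each element is: 15→1, 22→2, 7→1, 14→2, 11→2, -1→1, -2→1, 16→3, 3→2, 18→4, 12→3, 7→3.
So the longest non-decreasing subsequence has length 4, e.g. 7, 14, 16, 18.

4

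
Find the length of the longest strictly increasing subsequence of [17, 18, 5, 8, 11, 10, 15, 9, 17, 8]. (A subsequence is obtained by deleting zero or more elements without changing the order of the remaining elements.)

5

One longest increasing subsequence is 5, 8, 11, 15, 17 (positions 3,4,5,7,9), of length 5; no longer one exists.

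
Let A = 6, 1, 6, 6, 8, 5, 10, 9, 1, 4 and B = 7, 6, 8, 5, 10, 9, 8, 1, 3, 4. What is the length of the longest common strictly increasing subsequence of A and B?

3

A longest common strictly increasing subsequence is 6, 8, 10 (length 3); it appears in order in both A and B, and no longer such subsequence exists.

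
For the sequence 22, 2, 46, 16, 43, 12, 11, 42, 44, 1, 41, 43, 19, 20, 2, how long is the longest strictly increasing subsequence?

4

One longest increasing subsequence is 2, 16, 43, 44 (positions 2,4,5,9), of length 4; no longer one exists.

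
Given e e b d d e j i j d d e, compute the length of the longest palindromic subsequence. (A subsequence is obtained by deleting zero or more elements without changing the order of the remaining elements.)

9

One longest palindromic subsequence is eddjijdde (positions 1,4,5,7,8,9,10,11,12); it reads the same forward and backward, and the interval DP gives dp[1][12] = 9.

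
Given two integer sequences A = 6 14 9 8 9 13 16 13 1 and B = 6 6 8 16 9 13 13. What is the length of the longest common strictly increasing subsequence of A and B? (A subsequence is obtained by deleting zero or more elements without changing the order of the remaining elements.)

4

For each value that appears in both, track the longest common increasing run ending there.
The best achievable length is 4; one witness is 6, 8, 9, 13 (A-positions 1,4,5,6, B-positions 1,3,5,6).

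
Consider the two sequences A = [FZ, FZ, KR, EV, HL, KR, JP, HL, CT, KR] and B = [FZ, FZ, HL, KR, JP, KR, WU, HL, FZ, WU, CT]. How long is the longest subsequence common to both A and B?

7

A longest common subsequence is FZ, FZ, HL, KR, JP, HL, CT (length 7); the LCS DP confirms no longer common subsequence exists.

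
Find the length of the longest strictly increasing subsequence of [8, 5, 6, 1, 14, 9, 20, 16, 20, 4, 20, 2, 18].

Let dp[i] be the longest increasing subsequence ending at position i. Then dp = [1, 1, 2, 1, 3, 3, 4, 4, 5, 2, 5, 2, 5].
The maximum is 5; one witness is 5, 6, 14, 16, 20 at positions 2,3,5,8,9.

5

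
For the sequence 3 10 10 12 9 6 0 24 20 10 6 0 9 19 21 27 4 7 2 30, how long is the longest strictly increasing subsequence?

Scanning left to right, the best length ending at each element is: 3→1, 10→2, 10→2, 12→3, 9→2, 6→2, 0→1, 24→4, 20→4, 10→3, 6→2, 0→1, 9→3, 19→4, 21→5, 27→6, 4→2, 7→3, 2→2, 30→7.
So the longest increasing subsequence has length 7, e.g. 3, 10, 12, 20, 21, 27, 30.

7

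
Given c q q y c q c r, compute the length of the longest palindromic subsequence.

5

Using dp[i][j] = 2 + dp[i+1][j−1] if the ends match, else max(dp[i+1][j], dp[i][j−1]):
dp[1][8] = 5. A witness is cqcqc at positions 1,2,5,6,7.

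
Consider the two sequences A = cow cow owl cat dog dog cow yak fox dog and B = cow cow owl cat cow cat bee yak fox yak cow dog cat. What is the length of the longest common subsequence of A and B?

8

A longest common subsequence is cow, cow, owl, cat, cow, yak, fox, dog (length 8); the LCS DP confirms no longer common subsequence exists.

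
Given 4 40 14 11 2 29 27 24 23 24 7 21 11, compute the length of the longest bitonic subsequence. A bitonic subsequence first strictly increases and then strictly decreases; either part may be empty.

One longest bitonic subsequence is 4, 40, 29, 27, 24, 23, 21, 11 (positions 1,2,6,7,8,9,12,13): it rises to 40 then falls. Length 8 is optimal.

8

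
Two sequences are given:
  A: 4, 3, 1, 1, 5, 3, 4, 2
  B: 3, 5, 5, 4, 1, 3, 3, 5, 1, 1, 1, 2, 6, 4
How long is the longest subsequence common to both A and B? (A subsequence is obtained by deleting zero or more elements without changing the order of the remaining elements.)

5

A longest common subsequence is 4, 3, 1, 1, 4 (length 5); the LCS DP confirms no longer common subsequence exists.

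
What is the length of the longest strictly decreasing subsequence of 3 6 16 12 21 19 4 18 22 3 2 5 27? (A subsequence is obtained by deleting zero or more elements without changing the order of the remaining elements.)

5

Let dp[i] be the longest decreasing subsequence ending at position i. Then dp = [1, 1, 1, 2, 1, 2, 3, 3, 1, 4, 5, 4, 1].
The maximum is 5; one witness is 16, 12, 4, 3, 2 at positions 3,4,7,10,11.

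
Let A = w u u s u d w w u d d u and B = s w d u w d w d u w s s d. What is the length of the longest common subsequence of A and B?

Backtracking the LCS table gives one alignment: w (A1,B2) → u (A2,B4) → d (A6,B6) → w (A7,B7) → w (A8,B10) → d (A11,B13).
So the longest common subsequence has length 6.

6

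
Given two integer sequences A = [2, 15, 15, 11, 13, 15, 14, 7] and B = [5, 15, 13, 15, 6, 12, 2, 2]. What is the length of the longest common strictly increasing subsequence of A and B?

For each value that appears in both, track the longest common increasing run ending there.
The best achievable length is 2; one witness is 13, 15 (A-positions 5,6, B-positions 3,4).

2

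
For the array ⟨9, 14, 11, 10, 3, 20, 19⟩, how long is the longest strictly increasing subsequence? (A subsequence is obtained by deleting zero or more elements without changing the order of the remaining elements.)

3

Let dp[i] be the longest increasing subsequence ending at position i. Then dp = [1, 2, 2, 2, 1, 3, 3].
The maximum is 3; one witness is 9, 14, 20 at positions 1,2,6.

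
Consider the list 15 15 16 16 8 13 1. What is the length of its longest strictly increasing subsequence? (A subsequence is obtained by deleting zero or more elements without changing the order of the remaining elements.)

Scanning left to right, the best length ending at each element is: 15→1, 15→1, 16→2, 16→2, 8→1, 13→2, 1→1.
So the longest increasing subsequence has length 2, e.g. 15, 16.

2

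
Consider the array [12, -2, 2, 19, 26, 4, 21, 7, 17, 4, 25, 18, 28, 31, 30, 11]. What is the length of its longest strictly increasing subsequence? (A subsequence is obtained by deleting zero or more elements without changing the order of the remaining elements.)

8

Scanning left to right, the best length ending at each element is: 12→1, -2→1, 2→2, 19→3, 26→4, 4→3, 21→4, 7→4, 17→5, 4→3, 25→6, 18→6, 28→7, 31→8, 30→8, 11→5.
So the longest increasing subsequence has length 8, e.g. -2, 2, 4, 7, 17, 25, 28, 31.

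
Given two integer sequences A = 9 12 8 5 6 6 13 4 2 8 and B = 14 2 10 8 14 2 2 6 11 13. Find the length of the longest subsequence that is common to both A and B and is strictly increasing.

2

A longest common strictly increasing subsequence is 2, 8 (length 2); it appears in order in both A and B, and no longer such subsequence exists.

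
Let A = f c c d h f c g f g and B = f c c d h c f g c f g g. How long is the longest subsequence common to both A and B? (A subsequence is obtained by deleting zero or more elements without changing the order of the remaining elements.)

9

A longest common subsequence is fccdhfcgg (length 9); the LCS DP confirms no longer common subsequence exists.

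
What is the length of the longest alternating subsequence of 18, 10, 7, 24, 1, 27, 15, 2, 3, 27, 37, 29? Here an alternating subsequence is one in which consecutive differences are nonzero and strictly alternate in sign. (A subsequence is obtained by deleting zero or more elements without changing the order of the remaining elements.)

8

A longest alternating subsequence is 18, 10, 24, 1, 27, 15, 37, 29 (positions 1,2,4,5,6,7,11,12); its 7 consecutive differences strictly alternate in sign, and length 8 is optimal.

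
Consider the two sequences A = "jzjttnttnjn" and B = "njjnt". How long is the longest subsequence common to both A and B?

A longest common subsequence is jjnt (length 4); the LCS DP confirms no longer common subsequence exists.

4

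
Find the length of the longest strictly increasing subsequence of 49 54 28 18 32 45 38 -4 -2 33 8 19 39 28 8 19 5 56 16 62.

One longest increasing subsequence is -4, -2, 8, 19, 39, 56, 62 (positions 8,9,11,12,13,18,20), of length 7; no longer one exists.

7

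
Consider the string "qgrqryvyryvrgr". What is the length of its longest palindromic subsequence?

9

Using dp[i][j] = 2 + dp[i+1][j−1] if the ends match, else max(dp[i+1][j], dp[i][j−1]):
dp[1][14] = 9. A witness is rrvyryvrr at positions 3,5,7,8,9,10,11,12,14.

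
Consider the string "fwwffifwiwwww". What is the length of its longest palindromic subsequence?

One longest palindromic subsequence is wwwwwww (positions 2,3,8,10,11,12,13); it reads the same forward and backward, and the interval DP gives dp[1][13] = 7.

7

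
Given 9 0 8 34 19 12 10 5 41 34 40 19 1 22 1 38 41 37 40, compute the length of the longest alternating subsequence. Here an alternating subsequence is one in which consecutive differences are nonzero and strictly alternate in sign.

13

A longest alternating subsequence is 9, 0, 34, 19, 41, 34, 40, 19, 22, 1, 38, 37, 40 (positions 1,2,4,5,9,10,11,12,14,15,16,18,19); its 12 consecutive differences strictly alternate in sign, and length 13 is optimal.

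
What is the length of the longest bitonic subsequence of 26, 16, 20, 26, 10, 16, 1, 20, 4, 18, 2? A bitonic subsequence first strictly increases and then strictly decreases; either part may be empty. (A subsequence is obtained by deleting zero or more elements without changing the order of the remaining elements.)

6

One longest bitonic subsequence is 16, 20, 26, 20, 18, 2 (positions 2,3,4,8,10,11): it rises to 26 then falls. Length 6 is optimal.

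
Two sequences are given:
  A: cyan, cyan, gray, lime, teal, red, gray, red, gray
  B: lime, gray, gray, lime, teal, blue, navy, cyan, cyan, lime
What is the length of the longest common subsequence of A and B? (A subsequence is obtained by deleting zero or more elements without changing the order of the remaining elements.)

A longest common subsequence is cyan, cyan, lime (length 3); the LCS DP confirms no longer common subsequence exists.

3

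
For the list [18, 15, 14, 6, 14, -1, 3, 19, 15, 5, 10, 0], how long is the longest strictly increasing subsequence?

4

Scanning left to right, the best length ending at each element is: 18→1, 15→1, 14→1, 6→1, 14→2, -1→1, 3→2, 19→3, 15→3, 5→3, 10→4, 0→2.
So the longest increasing subsequence has length 4, e.g. -1, 3, 5, 10.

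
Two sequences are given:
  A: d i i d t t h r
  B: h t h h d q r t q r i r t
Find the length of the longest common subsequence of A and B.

3

Backtracking the LCS table gives one alignment: d (A1,B5) → i (A2,B11) → t (A6,B13).
So the longest common subsequence has length 3.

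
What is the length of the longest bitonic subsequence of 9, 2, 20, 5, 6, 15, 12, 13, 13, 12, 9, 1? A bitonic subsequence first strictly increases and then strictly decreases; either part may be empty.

Let inc[i] be the LIS ending at i and dec[i] the longest strictly decreasing subsequence starting at i. inc = [1, 1, 2, 2, 3, 4, 4, 5, 5, 4, 4, 1], dec = [3, 2, 6, 2, 2, 5, 3, 4, 4, 3, 2, 1].
max_i inc[i]+dec[i]−1 = 8, with one witness 2, 5, 6, 15, 13, 12, 9, 1.

8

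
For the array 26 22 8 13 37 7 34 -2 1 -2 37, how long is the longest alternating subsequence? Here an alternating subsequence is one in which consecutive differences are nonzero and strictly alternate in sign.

9

Track the best alternating length ending on an up-step vs a down-step at each position: up/down = 1/1, 1/2, 1/2, 3/2, 3/1, 1/4, 5/4, 1/6, 7/6, 1/8, 9/1.
The maximum over both is 9; one such subsequence is 26, 8, 13, 7, 34, -2, 1, -2, 37.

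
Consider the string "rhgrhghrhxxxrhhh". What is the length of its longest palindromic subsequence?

11

Using dp[i][j] = 2 + dp[i+1][j−1] if the ends match, else max(dp[i+1][j], dp[i][j−1]):
dp[1][16] = 11. A witness is hhhrxxxrhhh at positions 2,5,7,8,10,11,12,13,14,15,16.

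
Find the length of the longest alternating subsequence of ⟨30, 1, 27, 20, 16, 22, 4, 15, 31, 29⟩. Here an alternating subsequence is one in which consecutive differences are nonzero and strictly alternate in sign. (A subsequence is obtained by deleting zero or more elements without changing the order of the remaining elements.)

8

Track the best alternating length ending on an up-step vs a down-step at each position: up/down = 1/1, 1/2, 3/2, 3/4, 3/4, 5/4, 3/6, 7/6, 7/1, 7/8.
The maximum over both is 8; one such subsequence is 30, 1, 27, 20, 22, 4, 31, 29.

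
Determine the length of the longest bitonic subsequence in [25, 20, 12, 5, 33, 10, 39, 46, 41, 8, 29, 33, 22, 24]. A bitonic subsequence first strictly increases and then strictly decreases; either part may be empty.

Let inc[i] be the LIS ending at i and dec[i] the longest strictly decreasing subsequence starting at i. inc = [1, 1, 1, 1, 2, 2, 3, 4, 4, 2, 3, 4, 3, 4], dec = [5, 4, 3, 1, 3, 2, 3, 4, 3, 1, 2, 2, 1, 1].
max_i inc[i]+dec[i]−1 = 7, with one witness 25, 33, 39, 46, 41, 33, 24.

7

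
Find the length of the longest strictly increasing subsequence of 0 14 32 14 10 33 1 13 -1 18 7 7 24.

5

One longest increasing subsequence is 0, 10, 13, 18, 24 (positions 1,5,8,10,13), of length 5; no longer one exists.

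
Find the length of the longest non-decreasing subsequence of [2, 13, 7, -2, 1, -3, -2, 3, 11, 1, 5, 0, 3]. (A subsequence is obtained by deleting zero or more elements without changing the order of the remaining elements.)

Scanning left to right, the best length ending at each element is: 2→1, 13→2, 7→2, -2→1, 1→2, -3→1, -2→2, 3→3, 11→4, 1→3, 5→4, 0→3, 3→4.
So the longest non-decreasing subsequence has length 4, e.g. -2, 1, 3, 11.

4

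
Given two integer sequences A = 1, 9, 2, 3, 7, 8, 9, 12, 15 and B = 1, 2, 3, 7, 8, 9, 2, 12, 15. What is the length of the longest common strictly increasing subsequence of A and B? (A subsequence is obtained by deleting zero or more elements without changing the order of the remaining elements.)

8

A longest common strictly increasing subsequence is 1, 2, 3, 7, 8, 9, 12, 15 (length 8); it appears in order in both A and B, and no longer such subsequence exists.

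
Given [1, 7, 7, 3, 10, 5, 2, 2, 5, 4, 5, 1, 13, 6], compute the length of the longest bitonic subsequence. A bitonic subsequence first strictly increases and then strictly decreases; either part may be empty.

One longest bitonic subsequence is 1, 7, 10, 5, 4, 1 (positions 1,2,5,9,10,12): it rises to 10 then falls. Length 6 is optimal.

6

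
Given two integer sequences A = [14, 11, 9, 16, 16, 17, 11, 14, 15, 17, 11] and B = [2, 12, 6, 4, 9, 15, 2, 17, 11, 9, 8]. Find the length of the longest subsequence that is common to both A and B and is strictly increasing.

3

A longest common strictly increasing subsequence is 9, 15, 17 (length 3); it appears in order in both A and B, and no longer such subsequence exists.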